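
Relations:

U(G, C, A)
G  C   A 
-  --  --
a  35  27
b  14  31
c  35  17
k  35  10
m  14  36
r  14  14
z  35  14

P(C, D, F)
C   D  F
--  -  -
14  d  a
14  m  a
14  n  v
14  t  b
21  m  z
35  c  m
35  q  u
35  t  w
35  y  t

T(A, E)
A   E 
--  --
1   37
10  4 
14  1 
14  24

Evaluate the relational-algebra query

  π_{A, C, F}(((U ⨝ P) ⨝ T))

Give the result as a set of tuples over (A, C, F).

{(10, 35, m), (10, 35, t), (10, 35, u), (10, 35, w), (14, 14, a), (14, 14, b), (14, 14, v), (14, 35, m), (14, 35, t), (14, 35, u), (14, 35, w)}

Natural join on C: {(a, 35, 27, c, m), (a, 35, 27, q, u), (a, 35, 27, t, w), (a, 35, 27, y, t), (b, 14, 31, d, a), (b, 14, 31, m, a), (b, 14, 31, n, v), (b, 14, 31, t, b), (c, 35, 17, c, m), (c, 35, 17, q, u), (c, 35, 17, t, w), (c, 35, 17, y, t), (k, 35, 10, c, m), (k, 35, 10, q, u), (k, 35, 10, t, w), (k, 35, 10, y, t), (m, 14, 36, d, a), (m, 14, 36, m, a), (m, 14, 36, n, v), (m, 14, 36, t, b), (r, 14, 14, d, a), (r, 14, 14, m, a), (r, 14, 14, n, v), (r, 14, 14, t, b), (z, 35, 14, c, m), (z, 35, 14, q, u), (z, 35, 14, t, w), (z, 35, 14, y, t)}
Natural join on A: {(k, 35, 10, c, m, 4), (k, 35, 10, q, u, 4), (k, 35, 10, t, w, 4), (k, 35, 10, y, t, 4), (r, 14, 14, d, a, 1), (r, 14, 14, d, a, 24), (r, 14, 14, m, a, 1), (r, 14, 14, m, a, 24), (r, 14, 14, n, v, 1), (r, 14, 14, n, v, 24), (r, 14, 14, t, b, 1), (r, 14, 14, t, b, 24), (z, 35, 14, c, m, 1), (z, 35, 14, c, m, 24), (z, 35, 14, q, u, 1), (z, 35, 14, q, u, 24), (z, 35, 14, t, w, 1), (z, 35, 14, t, w, 24), (z, 35, 14, y, t, 1), (z, 35, 14, y, t, 24)}
Keep only column(s) A, C, F (9 duplicate(s) eliminated): {(10, 35, m), (10, 35, t), (10, 35, u), (10, 35, w), (14, 14, a), (14, 14, b), (14, 14, v), (14, 35, m), (14, 35, t), (14, 35, u), (14, 35, w)}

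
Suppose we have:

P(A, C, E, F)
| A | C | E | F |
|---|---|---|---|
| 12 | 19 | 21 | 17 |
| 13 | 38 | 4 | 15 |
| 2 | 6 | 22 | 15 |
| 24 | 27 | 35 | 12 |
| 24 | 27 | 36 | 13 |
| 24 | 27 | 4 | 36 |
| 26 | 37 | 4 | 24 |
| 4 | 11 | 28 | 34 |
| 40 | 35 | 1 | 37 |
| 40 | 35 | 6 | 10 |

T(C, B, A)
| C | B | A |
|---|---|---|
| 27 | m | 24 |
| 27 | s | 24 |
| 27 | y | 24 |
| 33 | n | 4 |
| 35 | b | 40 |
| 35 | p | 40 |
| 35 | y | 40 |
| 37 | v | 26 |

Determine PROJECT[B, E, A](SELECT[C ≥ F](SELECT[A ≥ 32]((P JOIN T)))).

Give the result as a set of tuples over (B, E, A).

Joining P and T on A, C yields {(24, 27, 35, 12, m), (24, 27, 35, 12, s), (24, 27, 35, 12, y), (24, 27, 36, 13, m), (24, 27, 36, 13, s), (24, 27, 36, 13, y), (24, 27, 4, 36, m), (24, 27, 4, 36, s), (24, 27, 4, 36, y), (26, 37, 4, 24, v), (40, 35, 1, 37, b), (40, 35, 1, 37, p), (40, 35, 1, 37, y), (40, 35, 6, 10, b), (40, 35, 6, 10, p), (40, 35, 6, 10, y)}.
σ[A ≥ 32]: keep tuples satisfying A ≥ 32 → {(40, 35, 1, 37, b), (40, 35, 1, 37, p), (40, 35, 1, 37, y), (40, 35, 6, 10, b), (40, 35, 6, 10, p), (40, 35, 6, 10, y)}
σ[C ≥ F]: keep tuples satisfying C ≥ F → {(40, 35, 6, 10, b), (40, 35, 6, 10, p), (40, 35, 6, 10, y)}
π_{B, E, A} gives {(b, 6, 40), (p, 6, 40), (y, 6, 40)}.

{(b, 6, 40), (p, 6, 40), (y, 6, 40)}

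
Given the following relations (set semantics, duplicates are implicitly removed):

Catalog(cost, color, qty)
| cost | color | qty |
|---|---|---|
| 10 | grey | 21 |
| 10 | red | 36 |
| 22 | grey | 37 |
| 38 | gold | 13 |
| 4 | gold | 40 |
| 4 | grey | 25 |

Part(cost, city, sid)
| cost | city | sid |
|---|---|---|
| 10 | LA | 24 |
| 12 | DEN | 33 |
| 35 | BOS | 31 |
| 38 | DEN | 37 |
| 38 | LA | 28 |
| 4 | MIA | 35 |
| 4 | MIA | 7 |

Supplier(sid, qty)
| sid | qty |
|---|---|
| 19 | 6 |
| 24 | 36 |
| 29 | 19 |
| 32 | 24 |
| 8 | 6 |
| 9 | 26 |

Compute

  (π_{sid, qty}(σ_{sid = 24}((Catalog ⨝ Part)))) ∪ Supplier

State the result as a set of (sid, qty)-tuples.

{(19, 6), (24, 21), (24, 36), (29, 19), (32, 24), (8, 6), (9, 26)}

Natural join on cost: {(10, grey, 21, LA, 24), (10, red, 36, LA, 24), (38, gold, 13, DEN, 37), (38, gold, 13, LA, 28), (4, gold, 40, MIA, 35), (4, gold, 40, MIA, 7), (4, grey, 25, MIA, 35), (4, grey, 25, MIA, 7)}
Apply σ_{sid = 24}; surviving tuples: {(10, grey, 21, LA, 24), (10, red, 36, LA, 24)}
Keep only column(s) sid, qty: {(24, 21), (24, 36)}
Union: {(24, 21), (24, 36)} with {(19, 6), (24, 36), (29, 19), (32, 24), (8, 6), (9, 26)} → {(19, 6), (24, 21), (24, 36), (29, 19), (32, 24), (8, 6), (9, 26)}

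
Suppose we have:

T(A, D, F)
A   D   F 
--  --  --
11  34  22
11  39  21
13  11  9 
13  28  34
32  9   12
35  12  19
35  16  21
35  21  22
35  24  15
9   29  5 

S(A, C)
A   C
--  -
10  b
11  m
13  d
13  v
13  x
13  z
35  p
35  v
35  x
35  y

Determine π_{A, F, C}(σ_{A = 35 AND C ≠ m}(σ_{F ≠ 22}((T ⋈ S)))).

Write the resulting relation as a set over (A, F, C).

{(35, 15, p), (35, 15, v), (35, 15, x), (35, 15, y), (35, 19, p), (35, 19, v), (35, 19, x), (35, 19, y), (35, 21, p), (35, 21, v), (35, 21, x), (35, 21, y)}

Joining T and S on A yields {(11, 34, 22, m), (11, 39, 21, m), (13, 11, 9, d), (13, 11, 9, v), (13, 11, 9, x), (13, 11, 9, z), (13, 28, 34, d), (13, 28, 34, v), (13, 28, 34, x), (13, 28, 34, z), (35, 12, 19, p), (35, 12, 19, v), (35, 12, 19, x), (35, 12, 19, y), (35, 16, 21, p), (35, 16, 21, v), (35, 16, 21, x), (35, 16, 21, y), (35, 21, 22, p), (35, 21, 22, v), (35, 21, 22, x), (35, 21, 22, y), (35, 24, 15, p), (35, 24, 15, v), (35, 24, 15, x), (35, 24, 15, y)}.
Apply σ_{F ≠ 22}; surviving tuples: {(11, 39, 21, m), (13, 11, 9, d), (13, 11, 9, v), (13, 11, 9, x), (13, 11, 9, z), (13, 28, 34, d), (13, 28, 34, v), (13, 28, 34, x), (13, 28, 34, z), (35, 12, 19, p), (35, 12, 19, v), (35, 12, 19, x), (35, 12, 19, y), (35, 16, 21, p), (35, 16, 21, v), (35, 16, 21, x), (35, 16, 21, y), (35, 24, 15, p), (35, 24, 15, v), (35, 24, 15, x), (35, 24, 15, y)}
Apply σ_{A = 35 AND C ≠ m}; surviving tuples: {(35, 12, 19, p), (35, 12, 19, v), (35, 12, 19, x), (35, 12, 19, y), (35, 16, 21, p), (35, 16, 21, v), (35, 16, 21, x), (35, 16, 21, y), (35, 24, 15, p), (35, 24, 15, v), (35, 24, 15, x), (35, 24, 15, y)}
π[A, F, C]: project onto (A, F, C) → {(35, 15, p), (35, 15, v), (35, 15, x), (35, 15, y), (35, 19, p), (35, 19, v), (35, 19, x), (35, 19, y), (35, 21, p), (35, 21, v), (35, 21, x), (35, 21, y)}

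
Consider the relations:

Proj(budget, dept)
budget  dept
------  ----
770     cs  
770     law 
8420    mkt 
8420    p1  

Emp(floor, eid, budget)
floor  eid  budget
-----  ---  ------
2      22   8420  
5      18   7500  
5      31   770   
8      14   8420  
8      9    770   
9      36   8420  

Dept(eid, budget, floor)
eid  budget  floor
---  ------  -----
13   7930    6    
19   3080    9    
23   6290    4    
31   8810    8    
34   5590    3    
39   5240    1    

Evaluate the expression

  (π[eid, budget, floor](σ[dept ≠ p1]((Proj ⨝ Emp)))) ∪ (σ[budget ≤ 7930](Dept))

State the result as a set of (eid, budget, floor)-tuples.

{(13, 7930, 6), (14, 8420, 8), (19, 3080, 9), (22, 8420, 2), (23, 6290, 4), (31, 770, 5), (34, 5590, 3), (36, 8420, 9), (39, 5240, 1), (9, 770, 8)}

Natural join on budget: {(770, cs, 5, 31), (770, cs, 8, 9), (770, law, 5, 31), (770, law, 8, 9), (8420, mkt, 2, 22), (8420, mkt, 8, 14), (8420, mkt, 9, 36), (8420, p1, 2, 22), (8420, p1, 8, 14), (8420, p1, 9, 36)}
Filtering on dept ≠ p1 leaves {(770, cs, 5, 31), (770, cs, 8, 9), (770, law, 5, 31), (770, law, 8, 9), (8420, mkt, 2, 22), (8420, mkt, 8, 14), (8420, mkt, 9, 36)}.
π[eid, budget, floor]: project onto (eid, budget, floor) (2 duplicate(s) eliminated) → {(14, 8420, 8), (22, 8420, 2), (31, 770, 5), (36, 8420, 9), (9, 770, 8)}
Filtering on budget ≤ 7930 leaves {(13, 7930, 6), (19, 3080, 9), (23, 6290, 4), (34, 5590, 3), (39, 5240, 1)}.
Set union of the two operands is {(13, 7930, 6), (14, 8420, 8), (19, 3080, 9), (22, 8420, 2), (23, 6290, 4), (31, 770, 5), (34, 5590, 3), (36, 8420, 9), (39, 5240, 1), (9, 770, 8)}.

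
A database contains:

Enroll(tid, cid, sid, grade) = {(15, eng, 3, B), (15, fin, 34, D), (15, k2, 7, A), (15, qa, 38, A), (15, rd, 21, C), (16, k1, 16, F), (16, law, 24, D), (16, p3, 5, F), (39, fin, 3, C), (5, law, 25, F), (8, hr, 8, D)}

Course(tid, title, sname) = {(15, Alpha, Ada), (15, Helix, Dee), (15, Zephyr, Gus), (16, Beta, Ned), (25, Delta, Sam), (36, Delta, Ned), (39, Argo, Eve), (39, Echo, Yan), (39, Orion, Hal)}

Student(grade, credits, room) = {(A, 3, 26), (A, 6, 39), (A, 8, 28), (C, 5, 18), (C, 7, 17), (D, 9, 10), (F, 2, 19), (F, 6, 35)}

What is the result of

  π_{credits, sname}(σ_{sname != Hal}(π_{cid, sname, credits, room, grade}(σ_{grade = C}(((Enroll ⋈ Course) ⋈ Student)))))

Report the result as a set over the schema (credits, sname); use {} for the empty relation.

{(5, Ada), (5, Dee), (5, Eve), (5, Gus), (5, Yan), (7, Ada), (7, Dee), (7, Eve), (7, Gus), (7, Yan)}

Natural join on tid: {(15, eng, 3, B, Alpha, Ada), (15, eng, 3, B, Helix, Dee), (15, eng, 3, B, Zephyr, Gus), (15, fin, 34, D, Alpha, Ada), (15, fin, 34, D, Helix, Dee), (15, fin, 34, D, Zephyr, Gus), (15, k2, 7, A, Alpha, Ada), (15, k2, 7, A, Helix, Dee), (15, k2, 7, A, Zephyr, Gus), (15, qa, 38, A, Alpha, Ada), (15, qa, 38, A, Helix, Dee), (15, qa, 38, A, Zephyr, Gus), (15, rd, 21, C, Alpha, Ada), (15, rd, 21, C, Helix, Dee), (15, rd, 21, C, Zephyr, Gus), (16, k1, 16, F, Beta, Ned), (16, law, 24, D, Beta, Ned), (16, p3, 5, F, Beta, Ned), (39, fin, 3, C, Argo, Eve), (39, fin, 3, C, Echo, Yan), (39, fin, 3, C, Orion, Hal)}
Natural join on grade: {(15, fin, 34, D, Alpha, Ada, 9, 10), (15, fin, 34, D, Helix, Dee, 9, 10), (15, fin, 34, D, Zephyr, Gus, 9, 10), (15, k2, 7, A, Alpha, Ada, 3, 26), (15, k2, 7, A, Alpha, Ada, 6, 39), (15, k2, 7, A, Alpha, Ada, 8, 28), (15, k2, 7, A, Helix, Dee, 3, 26), (15, k2, 7, A, Helix, Dee, 6, 39), (15, k2, 7, A, Helix, Dee, 8, 28), (15, k2, 7, A, Zephyr, Gus, 3, 26), (15, k2, 7, A, Zephyr, Gus, 6, 39), (15, k2, 7, A, Zephyr, Gus, 8, 28), (15, qa, 38, A, Alpha, Ada, 3, 26), (15, qa, 38, A, Alpha, Ada, 6, 39), (15, qa, 38, A, Alpha, Ada, 8, 28), (15, qa, 38, A, Helix, Dee, 3, 26), (15, qa, 38, A, Helix, Dee, 6, 39), (15, qa, 38, A, Helix, Dee, 8, 28), (15, qa, 38, A, Zephyr, Gus, 3, 26), (15, qa, 38, A, Zephyr, Gus, 6, 39), (15, qa, 38, A, Zephyr, Gus, 8, 28), (15, rd, 21, C, Alpha, Ada, 5, 18), (15, rd, 21, C, Alpha, Ada, 7, 17), (15, rd, 21, C, Helix, Dee, 5, 18), (15, rd, 21, C, Helix, Dee, 7, 17), (15, rd, 21, C, Zephyr, Gus, 5, 18), (15, rd, 21, C, Zephyr, Gus, 7, 17), (16, k1, 16, F, Beta, Ned, 2, 19), (16, k1, 16, F, Beta, Ned, 6, 35), (16, law, 24, D, Beta, Ned, 9, 10), (16, p3, 5, F, Beta, Ned, 2, 19), (16, p3, 5, F, Beta, Ned, 6, 35), (39, fin, 3, C, Argo, Eve, 5, 18), (39, fin, 3, C, Argo, Eve, 7, 17), (39, fin, 3, C, Echo, Yan, 5, 18), (39, fin, 3, C, Echo, Yan, 7, 17), (39, fin, 3, C, Orion, Hal, 5, 18), (39, fin, 3, C, Orion, Hal, 7, 17)}
σ[grade = C]: keep tuples satisfying grade = C → {(15, rd, 21, C, Alpha, Ada, 5, 18), (15, rd, 21, C, Alpha, Ada, 7, 17), (15, rd, 21, C, Helix, Dee, 5, 18), (15, rd, 21, C, Helix, Dee, 7, 17), (15, rd, 21, C, Zephyr, Gus, 5, 18), (15, rd, 21, C, Zephyr, Gus, 7, 17), (39, fin, 3, C, Argo, Eve, 5, 18), (39, fin, 3, C, Argo, Eve, 7, 17), (39, fin, 3, C, Echo, Yan, 5, 18), (39, fin, 3, C, Echo, Yan, 7, 17), (39, fin, 3, C, Orion, Hal, 5, 18), (39, fin, 3, C, Orion, Hal, 7, 17)}
Projecting to cid, sname, credits, room, grade: {(fin, Eve, 5, 18, C), (fin, Eve, 7, 17, C), (fin, Hal, 5, 18, C), (fin, Hal, 7, 17, C), (fin, Yan, 5, 18, C), (fin, Yan, 7, 17, C), (rd, Ada, 5, 18, C), (rd, Ada, 7, 17, C), (rd, Dee, 5, 18, C), (rd, Dee, 7, 17, C), (rd, Gus, 5, 18, C), (rd, Gus, 7, 17, C)}
σ[sname != Hal]: keep tuples satisfying sname != Hal → {(fin, Eve, 5, 18, C), (fin, Eve, 7, 17, C), (fin, Yan, 5, 18, C), (fin, Yan, 7, 17, C), (rd, Ada, 5, 18, C), (rd, Ada, 7, 17, C), (rd, Dee, 5, 18, C), (rd, Dee, 7, 17, C), (rd, Gus, 5, 18, C), (rd, Gus, 7, 17, C)}
Projecting to credits, sname: {(5, Ada), (5, Dee), (5, Eve), (5, Gus), (5, Yan), (7, Ada), (7, Dee), (7, Eve), (7, Gus), (7, Yan)}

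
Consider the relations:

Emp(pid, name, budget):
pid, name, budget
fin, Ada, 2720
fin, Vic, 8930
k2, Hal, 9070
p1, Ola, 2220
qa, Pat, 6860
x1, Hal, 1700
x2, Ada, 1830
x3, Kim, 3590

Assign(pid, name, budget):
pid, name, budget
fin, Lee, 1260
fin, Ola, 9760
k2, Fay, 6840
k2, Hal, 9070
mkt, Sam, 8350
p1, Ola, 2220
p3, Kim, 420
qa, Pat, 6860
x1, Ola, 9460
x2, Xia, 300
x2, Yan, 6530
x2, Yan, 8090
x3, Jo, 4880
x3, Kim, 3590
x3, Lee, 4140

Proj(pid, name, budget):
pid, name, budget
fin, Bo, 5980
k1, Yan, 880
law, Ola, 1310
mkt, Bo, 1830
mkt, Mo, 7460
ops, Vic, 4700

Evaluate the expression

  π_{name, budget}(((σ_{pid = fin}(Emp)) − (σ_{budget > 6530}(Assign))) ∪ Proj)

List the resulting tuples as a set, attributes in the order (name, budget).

Filtering on pid = fin leaves {(fin, Ada, 2720), (fin, Vic, 8930)}.
Filtering on budget > 6530 leaves {(fin, Ola, 9760), (k2, Fay, 6840), (k2, Hal, 9070), (mkt, Sam, 8350), (qa, Pat, 6860), (x1, Ola, 9460), (x2, Yan, 8090)}.
Taking the difference: {(fin, Ada, 2720), (fin, Vic, 8930)}
Taking the union: {(fin, Ada, 2720), (fin, Bo, 5980), (fin, Vic, 8930), (k1, Yan, 880), (law, Ola, 1310), (mkt, Bo, 1830), (mkt, Mo, 7460), (ops, Vic, 4700)}
Keep only column(s) name, budget: {(Ada, 2720), (Bo, 1830), (Bo, 5980), (Mo, 7460), (Ola, 1310), (Vic, 4700), (Vic, 8930), (Yan, 880)}

{(Ada, 2720), (Bo, 1830), (Bo, 5980), (Mo, 7460), (Ola, 1310), (Vic, 4700), (Vic, 8930), (Yan, 880)}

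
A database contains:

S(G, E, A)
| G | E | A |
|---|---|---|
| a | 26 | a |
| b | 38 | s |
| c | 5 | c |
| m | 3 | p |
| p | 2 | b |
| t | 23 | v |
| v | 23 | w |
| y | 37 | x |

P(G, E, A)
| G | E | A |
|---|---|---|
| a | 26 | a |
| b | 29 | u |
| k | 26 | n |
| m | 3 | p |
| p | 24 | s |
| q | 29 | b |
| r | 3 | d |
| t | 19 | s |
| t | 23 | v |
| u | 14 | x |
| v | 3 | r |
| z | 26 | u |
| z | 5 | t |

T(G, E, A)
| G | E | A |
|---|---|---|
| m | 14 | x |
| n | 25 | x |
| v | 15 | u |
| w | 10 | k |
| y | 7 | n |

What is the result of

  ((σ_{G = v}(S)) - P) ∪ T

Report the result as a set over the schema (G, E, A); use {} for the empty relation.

Filtering on G = v leaves {(v, 23, w)}.
Taking the difference: {(v, 23, w)}
Taking the union: {(m, 14, x), (n, 25, x), (v, 15, u), (v, 23, w), (w, 10, k), (y, 7, n)}

{(m, 14, x), (n, 25, x), (v, 15, u), (v, 23, w), (w, 10, k), (y, 7, n)}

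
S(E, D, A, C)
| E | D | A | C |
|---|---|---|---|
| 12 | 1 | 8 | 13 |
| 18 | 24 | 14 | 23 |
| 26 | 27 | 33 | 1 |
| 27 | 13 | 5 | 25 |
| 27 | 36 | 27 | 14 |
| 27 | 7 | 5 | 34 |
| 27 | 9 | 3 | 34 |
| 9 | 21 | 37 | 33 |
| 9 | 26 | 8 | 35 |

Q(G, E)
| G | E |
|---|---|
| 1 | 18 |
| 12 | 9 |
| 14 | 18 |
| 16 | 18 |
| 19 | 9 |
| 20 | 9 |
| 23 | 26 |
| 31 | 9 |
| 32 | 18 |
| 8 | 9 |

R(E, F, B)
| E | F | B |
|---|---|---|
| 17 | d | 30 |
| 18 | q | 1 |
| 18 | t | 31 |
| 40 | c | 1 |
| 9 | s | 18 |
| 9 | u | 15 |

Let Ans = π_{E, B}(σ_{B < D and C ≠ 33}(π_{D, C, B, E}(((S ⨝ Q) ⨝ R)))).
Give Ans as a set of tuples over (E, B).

{(18, 1), (9, 15), (9, 18)}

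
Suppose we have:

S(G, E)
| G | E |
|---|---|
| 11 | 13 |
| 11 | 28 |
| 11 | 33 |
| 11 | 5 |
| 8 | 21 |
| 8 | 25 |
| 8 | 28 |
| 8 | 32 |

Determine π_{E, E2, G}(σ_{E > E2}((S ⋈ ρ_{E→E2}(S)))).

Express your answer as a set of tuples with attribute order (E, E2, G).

{(13, 5, 11), (25, 21, 8), (28, 13, 11), (28, 21, 8), (28, 25, 8), (28, 5, 11), (32, 21, 8), (32, 25, 8), (32, 28, 8), (33, 13, 11), (33, 28, 11), (33, 5, 11)}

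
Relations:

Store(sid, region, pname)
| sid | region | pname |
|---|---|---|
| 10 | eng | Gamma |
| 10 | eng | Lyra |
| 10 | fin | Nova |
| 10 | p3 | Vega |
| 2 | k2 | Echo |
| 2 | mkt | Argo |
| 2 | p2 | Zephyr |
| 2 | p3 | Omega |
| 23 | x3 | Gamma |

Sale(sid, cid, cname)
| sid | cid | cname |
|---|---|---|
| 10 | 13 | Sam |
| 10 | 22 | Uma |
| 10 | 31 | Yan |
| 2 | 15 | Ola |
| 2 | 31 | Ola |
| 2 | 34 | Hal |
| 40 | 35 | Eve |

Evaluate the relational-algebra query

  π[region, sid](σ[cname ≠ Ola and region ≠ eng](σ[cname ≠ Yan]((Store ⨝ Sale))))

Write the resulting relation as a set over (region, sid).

Joining Store and Sale on sid yields {(10, eng, Gamma, 13, Sam), (10, eng, Gamma, 22, Uma), (10, eng, Gamma, 31, Yan), (10, eng, Lyra, 13, Sam), (10, eng, Lyra, 22, Uma), (10, eng, Lyra, 31, Yan), (10, fin, Nova, 13, Sam), (10, fin, Nova, 22, Uma), (10, fin, Nova, 31, Yan), (10, p3, Vega, 13, Sam), (10, p3, Vega, 22, Uma), (10, p3, Vega, 31, Yan), (2, k2, Echo, 15, Ola), (2, k2, Echo, 31, Ola), (2, k2, Echo, 34, Hal), (2, mkt, Argo, 15, Ola), (2, mkt, Argo, 31, Ola), (2, mkt, Argo, 34, Hal), (2, p2, Zephyr, 15, Ola), (2, p2, Zephyr, 31, Ola), (2, p2, Zephyr, 34, Hal), (2, p3, Omega, 15, Ola), (2, p3, Omega, 31, Ola), (2, p3, Omega, 34, Hal)}.
Filtering on cname ≠ Yan leaves {(10, eng, Gamma, 13, Sam), (10, eng, Gamma, 22, Uma), (10, eng, Lyra, 13, Sam), (10, eng, Lyra, 22, Uma), (10, fin, Nova, 13, Sam), (10, fin, Nova, 22, Uma), (10, p3, Vega, 13, Sam), (10, p3, Vega, 22, Uma), (2, k2, Echo, 15, Ola), (2, k2, Echo, 31, Ola), (2, k2, Echo, 34, Hal), (2, mkt, Argo, 15, Ola), (2, mkt, Argo, 31, Ola), (2, mkt, Argo, 34, Hal), (2, p2, Zephyr, 15, Ola), (2, p2, Zephyr, 31, Ola), (2, p2, Zephyr, 34, Hal), (2, p3, Omega, 15, Ola), (2, p3, Omega, 31, Ola), (2, p3, Omega, 34, Hal)}.
Filtering on cname ≠ Ola and region ≠ eng leaves {(10, fin, Nova, 13, Sam), (10, fin, Nova, 22, Uma), (10, p3, Vega, 13, Sam), (10, p3, Vega, 22, Uma), (2, k2, Echo, 34, Hal), (2, mkt, Argo, 34, Hal), (2, p2, Zephyr, 34, Hal), (2, p3, Omega, 34, Hal)}.
π[region, sid]: project onto (region, sid) (2 duplicate(s) eliminated) → {(fin, 10), (k2, 2), (mkt, 2), (p2, 2), (p3, 10), (p3, 2)}

{(fin, 10), (k2, 2), (mkt, 2), (p2, 2), (p3, 10), (p3, 2)}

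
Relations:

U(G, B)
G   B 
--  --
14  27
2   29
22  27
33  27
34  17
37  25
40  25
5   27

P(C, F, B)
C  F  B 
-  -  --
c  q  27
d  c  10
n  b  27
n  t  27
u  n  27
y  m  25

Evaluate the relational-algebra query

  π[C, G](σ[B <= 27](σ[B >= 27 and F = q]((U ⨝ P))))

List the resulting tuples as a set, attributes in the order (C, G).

U ⋈ P (natural join on B): {(14, 27, c, q), (14, 27, n, b), (14, 27, n, t), (14, 27, u, n), (22, 27, c, q), (22, 27, n, b), (22, 27, n, t), (22, 27, u, n), (33, 27, c, q), (33, 27, n, b), (33, 27, n, t), (33, 27, u, n), (37, 25, y, m), (40, 25, y, m), (5, 27, c, q), (5, 27, n, b), (5, 27, n, t), (5, 27, u, n)}
Filtering on B >= 27 and F = q leaves {(14, 27, c, q), (22, 27, c, q), (33, 27, c, q), (5, 27, c, q)}.
Filtering on B <= 27 leaves {(14, 27, c, q), (22, 27, c, q), (33, 27, c, q), (5, 27, c, q)}.
Keep only column(s) C, G: {(c, 14), (c, 22), (c, 33), (c, 5)}

{(c, 14), (c, 22), (c, 33), (c, 5)}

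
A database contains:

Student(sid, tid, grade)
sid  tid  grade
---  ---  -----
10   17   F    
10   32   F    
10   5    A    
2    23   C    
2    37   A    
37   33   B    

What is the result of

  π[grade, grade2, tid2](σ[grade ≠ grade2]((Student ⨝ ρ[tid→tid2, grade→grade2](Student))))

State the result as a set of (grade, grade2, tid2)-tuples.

{(A, C, 23), (A, F, 17), (A, F, 32), (C, A, 37), (F, A, 5)}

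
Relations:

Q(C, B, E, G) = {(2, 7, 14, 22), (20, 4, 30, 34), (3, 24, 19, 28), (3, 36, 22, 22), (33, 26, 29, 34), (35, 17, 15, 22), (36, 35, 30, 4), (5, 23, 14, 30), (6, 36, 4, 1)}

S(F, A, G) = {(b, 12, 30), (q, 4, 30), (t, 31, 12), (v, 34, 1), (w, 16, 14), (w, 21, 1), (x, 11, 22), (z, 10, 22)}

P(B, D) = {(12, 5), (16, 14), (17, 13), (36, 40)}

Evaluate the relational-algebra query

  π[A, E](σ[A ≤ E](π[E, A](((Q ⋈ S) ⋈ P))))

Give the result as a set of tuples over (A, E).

{(10, 15), (10, 22), (11, 15), (11, 22)}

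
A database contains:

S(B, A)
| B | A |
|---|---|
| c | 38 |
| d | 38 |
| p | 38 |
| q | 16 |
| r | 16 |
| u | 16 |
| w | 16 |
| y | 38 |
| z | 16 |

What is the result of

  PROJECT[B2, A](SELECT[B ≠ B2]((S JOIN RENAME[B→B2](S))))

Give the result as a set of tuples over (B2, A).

ρ[B→B2]: schema becomes (B2, A); tuples unchanged.
Joining S and RENAME[B→B2](S) on A yields {(c, 38, c), (c, 38, d), (c, 38, p), (c, 38, y), (d, 38, c), (d, 38, d), (d, 38, p), (d, 38, y), (p, 38, c), (p, 38, d), (p, 38, p), (p, 38, y), (q, 16, q), (q, 16, r), (q, 16, u), (q, 16, w), (q, 16, z), (r, 16, q), (r, 16, r), (r, 16, u), (r, 16, w), (r, 16, z), (u, 16, q), (u, 16, r), (u, 16, u), (u, 16, w), (u, 16, z), (w, 16, q), (w, 16, r), (w, 16, u), (w, 16, w), (w, 16, z), (y, 38, c), (y, 38, d), (y, 38, p), (y, 38, y), (z, 16, q), (z, 16, r), (z, 16, u), (z, 16, w), (z, 16, z)}.
Selection B ≠ B2: {(c, 38, d), (c, 38, p), (c, 38, y), (d, 38, c), (d, 38, p), (d, 38, y), (p, 38, c), (p, 38, d), (p, 38, y), (q, 16, r), (q, 16, u), (q, 16, w), (q, 16, z), (r, 16, q), (r, 16, u), (r, 16, w), (r, 16, z), (u, 16, q), (u, 16, r), (u, 16, w), (u, 16, z), (w, 16, q), (w, 16, r), (w, 16, u), (w, 16, z), (y, 38, c), (y, 38, d), (y, 38, p), (z, 16, q), (z, 16, r), (z, 16, u), (z, 16, w)}
Keep only column(s) B2, A (23 duplicate(s) eliminated): {(c, 38), (d, 38), (p, 38), (q, 16), (r, 16), (u, 16), (w, 16), (y, 38), (z, 16)}

{(c, 38), (d, 38), (p, 38), (q, 16), (r, 16), (u, 16), (w, 16), (y, 38), (z, 16)}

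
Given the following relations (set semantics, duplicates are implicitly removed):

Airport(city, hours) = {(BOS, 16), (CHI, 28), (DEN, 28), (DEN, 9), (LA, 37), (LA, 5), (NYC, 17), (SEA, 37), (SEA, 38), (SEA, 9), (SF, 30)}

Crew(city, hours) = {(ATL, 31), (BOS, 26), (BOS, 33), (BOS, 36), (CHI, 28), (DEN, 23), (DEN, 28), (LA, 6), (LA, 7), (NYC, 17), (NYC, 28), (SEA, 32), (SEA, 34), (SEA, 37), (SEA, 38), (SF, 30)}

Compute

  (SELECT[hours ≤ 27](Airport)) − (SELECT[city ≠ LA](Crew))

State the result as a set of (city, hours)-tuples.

{(BOS, 16), (DEN, 9), (LA, 5), (SEA, 9)}

Apply σ_{hours ≤ 27}; surviving tuples: {(BOS, 16), (DEN, 9), (LA, 5), (NYC, 17), (SEA, 9)}
Apply σ_{city ≠ LA}; surviving tuples: {(ATL, 31), (BOS, 26), (BOS, 33), (BOS, 36), (CHI, 28), (DEN, 23), (DEN, 28), (NYC, 17), (NYC, 28), (SEA, 32), (SEA, 34), (SEA, 37), (SEA, 38), (SF, 30)}
Difference: {(BOS, 16), (DEN, 9), (LA, 5), (NYC, 17), (SEA, 9)} with {(ATL, 31), (BOS, 26), (BOS, 33), (BOS, 36), (CHI, 28), (DEN, 23), (DEN, 28), (NYC, 17), (NYC, 28), (SEA, 32), (SEA, 34), (SEA, 37), (SEA, 38), (SF, 30)} → {(BOS, 16), (DEN, 9), (LA, 5), (SEA, 9)}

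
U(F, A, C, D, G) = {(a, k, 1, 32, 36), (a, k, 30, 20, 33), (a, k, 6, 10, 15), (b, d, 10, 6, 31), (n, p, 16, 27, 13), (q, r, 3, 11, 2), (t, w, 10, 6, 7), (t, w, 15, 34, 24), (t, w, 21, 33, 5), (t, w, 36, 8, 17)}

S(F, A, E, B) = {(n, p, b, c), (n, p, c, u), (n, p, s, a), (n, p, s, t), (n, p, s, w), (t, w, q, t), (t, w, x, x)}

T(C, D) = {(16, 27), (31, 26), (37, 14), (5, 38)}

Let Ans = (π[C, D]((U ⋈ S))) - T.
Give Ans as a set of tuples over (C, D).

{(10, 6), (15, 34), (21, 33), (36, 8)}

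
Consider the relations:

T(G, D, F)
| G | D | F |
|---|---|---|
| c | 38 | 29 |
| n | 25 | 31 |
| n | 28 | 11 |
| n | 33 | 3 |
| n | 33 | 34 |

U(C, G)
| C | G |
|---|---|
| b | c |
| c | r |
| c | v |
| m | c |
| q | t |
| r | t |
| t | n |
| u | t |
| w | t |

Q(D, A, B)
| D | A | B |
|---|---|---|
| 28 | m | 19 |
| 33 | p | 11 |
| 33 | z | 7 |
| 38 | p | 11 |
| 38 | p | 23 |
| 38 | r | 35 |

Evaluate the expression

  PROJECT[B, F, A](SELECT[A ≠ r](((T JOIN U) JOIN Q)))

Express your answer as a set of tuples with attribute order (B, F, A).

{(11, 29, p), (11, 3, p), (11, 34, p), (19, 11, m), (23, 29, p), (7, 3, z), (7, 34, z)}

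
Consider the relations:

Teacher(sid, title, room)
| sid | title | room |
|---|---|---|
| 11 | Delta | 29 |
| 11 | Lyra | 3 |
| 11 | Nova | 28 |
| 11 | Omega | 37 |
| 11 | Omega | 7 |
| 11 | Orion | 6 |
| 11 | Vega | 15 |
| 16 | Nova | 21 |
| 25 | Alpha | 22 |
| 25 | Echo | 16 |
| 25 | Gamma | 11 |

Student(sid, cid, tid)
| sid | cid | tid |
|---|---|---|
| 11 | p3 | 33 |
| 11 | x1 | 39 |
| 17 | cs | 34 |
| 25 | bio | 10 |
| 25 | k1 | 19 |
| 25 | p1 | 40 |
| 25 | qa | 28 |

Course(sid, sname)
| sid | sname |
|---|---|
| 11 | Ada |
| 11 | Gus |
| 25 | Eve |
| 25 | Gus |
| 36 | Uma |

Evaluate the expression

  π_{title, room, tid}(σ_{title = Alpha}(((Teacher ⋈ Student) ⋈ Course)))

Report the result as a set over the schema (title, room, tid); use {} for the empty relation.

Natural join on sid: {(11, Delta, 29, p3, 33), (11, Delta, 29, x1, 39), (11, Lyra, 3, p3, 33), (11, Lyra, 3, x1, 39), (11, Nova, 28, p3, 33), (11, Nova, 28, x1, 39), (11, Omega, 37, p3, 33), (11, Omega, 37, x1, 39), (11, Omega, 7, p3, 33), (11, Omega, 7, x1, 39), (11, Orion, 6, p3, 33), (11, Orion, 6, x1, 39), (11, Vega, 15, p3, 33), (11, Vega, 15, x1, 39), (25, Alpha, 22, bio, 10), (25, Alpha, 22, k1, 19), (25, Alpha, 22, p1, 40), (25, Alpha, 22, qa, 28), (25, Echo, 16, bio, 10), (25, Echo, 16, k1, 19), (25, Echo, 16, p1, 40), (25, Echo, 16, qa, 28), (25, Gamma, 11, bio, 10), (25, Gamma, 11, k1, 19), (25, Gamma, 11, p1, 40), (25, Gamma, 11, qa, 28)}
Natural join on sid: {(11, Delta, 29, p3, 33, Ada), (11, Delta, 29, p3, 33, Gus), (11, Delta, 29, x1, 39, Ada), (11, Delta, 29, x1, 39, Gus), (11, Lyra, 3, p3, 33, Ada), (11, Lyra, 3, p3, 33, Gus), (11, Lyra, 3, x1, 39, Ada), (11, Lyra, 3, x1, 39, Gus), (11, Nova, 28, p3, 33, Ada), (11, Nova, 28, p3, 33, Gus), (11, Nova, 28, x1, 39, Ada), (11, Nova, 28, x1, 39, Gus), (11, Omega, 37, p3, 33, Ada), (11, Omega, 37, p3, 33, Gus), (11, Omega, 37, x1, 39, Ada), (11, Omega, 37, x1, 39, Gus), (11, Omega, 7, p3, 33, Ada), (11, Omega, 7, p3, 33, Gus), (11, Omega, 7, x1, 39, Ada), (11, Omega, 7, x1, 39, Gus), (11, Orion, 6, p3, 33, Ada), (11, Orion, 6, p3, 33, Gus), (11, Orion, 6, x1, 39, Ada), (11, Orion, 6, x1, 39, Gus), (11, Vega, 15, p3, 33, Ada), (11, Vega, 15, p3, 33, Gus), (11, Vega, 15, x1, 39, Ada), (11, Vega, 15, x1, 39, Gus), (25, Alpha, 22, bio, 10, Eve), (25, Alpha, 22, bio, 10, Gus), (25, Alpha, 22, k1, 19, Eve), (25, Alpha, 22, k1, 19, Gus), (25, Alpha, 22, p1, 40, Eve), (25, Alpha, 22, p1, 40, Gus), (25, Alpha, 22, qa, 28, Eve), (25, Alpha, 22, qa, 28, Gus), (25, Echo, 16, bio, 10, Eve), (25, Echo, 16, bio, 10, Gus), (25, Echo, 16, k1, 19, Eve), (25, Echo, 16, k1, 19, Gus), (25, Echo, 16, p1, 40, Eve), (25, Echo, 16, p1, 40, Gus), (25, Echo, 16, qa, 28, Eve), (25, Echo, 16, qa, 28, Gus), (25, Gamma, 11, bio, 10, Eve), (25, Gamma, 11, bio, 10, Gus), (25, Gamma, 11, k1, 19, Eve), (25, Gamma, 11, k1, 19, Gus), (25, Gamma, 11, p1, 40, Eve), (25, Gamma, 11, p1, 40, Gus), (25, Gamma, 11, qa, 28, Eve), (25, Gamma, 11, qa, 28, Gus)}
Filtering on title = Alpha leaves {(25, Alpha, 22, bio, 10, Eve), (25, Alpha, 22, bio, 10, Gus), (25, Alpha, 22, k1, 19, Eve), (25, Alpha, 22, k1, 19, Gus), (25, Alpha, 22, p1, 40, Eve), (25, Alpha, 22, p1, 40, Gus), (25, Alpha, 22, qa, 28, Eve), (25, Alpha, 22, qa, 28, Gus)}.
π_{title, room, tid} gives {(Alpha, 22, 10), (Alpha, 22, 19), (Alpha, 22, 28), (Alpha, 22, 40)} (4 duplicate(s) eliminated).

{(Alpha, 22, 10), (Alpha, 22, 19), (Alpha, 22, 28), (Alpha, 22, 40)}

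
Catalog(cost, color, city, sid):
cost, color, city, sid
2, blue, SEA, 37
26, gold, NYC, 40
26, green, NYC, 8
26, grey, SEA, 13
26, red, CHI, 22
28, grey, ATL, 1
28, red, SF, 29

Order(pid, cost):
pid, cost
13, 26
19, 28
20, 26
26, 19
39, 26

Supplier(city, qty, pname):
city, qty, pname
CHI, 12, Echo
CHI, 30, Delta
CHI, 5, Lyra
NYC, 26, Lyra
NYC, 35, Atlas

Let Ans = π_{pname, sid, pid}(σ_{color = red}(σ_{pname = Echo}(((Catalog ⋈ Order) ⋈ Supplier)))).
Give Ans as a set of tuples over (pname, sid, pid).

Natural join on cost: {(26, gold, NYC, 40, 13), (26, gold, NYC, 40, 20), (26, gold, NYC, 40, 39), (26, green, NYC, 8, 13), (26, green, NYC, 8, 20), (26, green, NYC, 8, 39), (26, grey, SEA, 13, 13), (26, grey, SEA, 13, 20), (26, grey, SEA, 13, 39), (26, red, CHI, 22, 13), (26, red, CHI, 22, 20), (26, red, CHI, 22, 39), (28, grey, ATL, 1, 19), (28, red, SF, 29, 19)}
Natural join on city: {(26, gold, NYC, 40, 13, 26, Lyra), (26, gold, NYC, 40, 13, 35, Atlas), (26, gold, NYC, 40, 20, 26, Lyra), (26, gold, NYC, 40, 20, 35, Atlas), (26, gold, NYC, 40, 39, 26, Lyra), (26, gold, NYC, 40, 39, 35, Atlas), (26, green, NYC, 8, 13, 26, Lyra), (26, green, NYC, 8, 13, 35, Atlas), (26, green, NYC, 8, 20, 26, Lyra), (26, green, NYC, 8, 20, 35, Atlas), (26, green, NYC, 8, 39, 26, Lyra), (26, green, NYC, 8, 39, 35, Atlas), (26, red, CHI, 22, 13, 12, Echo), (26, red, CHI, 22, 13, 30, Delta), (26, red, CHI, 22, 13, 5, Lyra), (26, red, CHI, 22, 20, 12, Echo), (26, red, CHI, 22, 20, 30, Delta), (26, red, CHI, 22, 20, 5, Lyra), (26, red, CHI, 22, 39, 12, Echo), (26, red, CHI, 22, 39, 30, Delta), (26, red, CHI, 22, 39, 5, Lyra)}
Selection pname = Echo: {(26, red, CHI, 22, 13, 12, Echo), (26, red, CHI, 22, 20, 12, Echo), (26, red, CHI, 22, 39, 12, Echo)}
Selection color = red: {(26, red, CHI, 22, 13, 12, Echo), (26, red, CHI, 22, 20, 12, Echo), (26, red, CHI, 22, 39, 12, Echo)}
π[pname, sid, pid]: project onto (pname, sid, pid) → {(Echo, 22, 13), (Echo, 22, 20), (Echo, 22, 39)}

{(Echo, 22, 13), (Echo, 22, 20), (Echo, 22, 39)}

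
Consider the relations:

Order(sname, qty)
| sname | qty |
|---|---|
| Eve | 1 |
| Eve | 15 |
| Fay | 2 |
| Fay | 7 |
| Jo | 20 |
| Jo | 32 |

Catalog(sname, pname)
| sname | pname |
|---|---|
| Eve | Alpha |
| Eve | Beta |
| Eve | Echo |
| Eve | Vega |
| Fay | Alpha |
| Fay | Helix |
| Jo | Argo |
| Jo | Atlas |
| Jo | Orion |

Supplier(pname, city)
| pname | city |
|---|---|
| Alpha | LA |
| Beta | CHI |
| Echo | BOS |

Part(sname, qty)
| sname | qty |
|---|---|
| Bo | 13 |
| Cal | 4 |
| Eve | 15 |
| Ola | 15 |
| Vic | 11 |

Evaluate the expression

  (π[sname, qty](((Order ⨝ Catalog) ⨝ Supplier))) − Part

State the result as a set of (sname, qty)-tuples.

{(Eve, 1), (Fay, 2), (Fay, 7)}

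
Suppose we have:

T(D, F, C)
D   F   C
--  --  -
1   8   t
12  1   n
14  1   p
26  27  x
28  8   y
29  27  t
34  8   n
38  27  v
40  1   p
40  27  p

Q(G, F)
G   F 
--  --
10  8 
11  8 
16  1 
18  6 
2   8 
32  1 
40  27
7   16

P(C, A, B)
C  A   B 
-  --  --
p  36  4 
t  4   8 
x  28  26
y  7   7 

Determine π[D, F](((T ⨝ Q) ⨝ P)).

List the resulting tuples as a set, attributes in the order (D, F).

{(1, 8), (14, 1), (26, 27), (28, 8), (29, 27), (40, 1), (40, 27)}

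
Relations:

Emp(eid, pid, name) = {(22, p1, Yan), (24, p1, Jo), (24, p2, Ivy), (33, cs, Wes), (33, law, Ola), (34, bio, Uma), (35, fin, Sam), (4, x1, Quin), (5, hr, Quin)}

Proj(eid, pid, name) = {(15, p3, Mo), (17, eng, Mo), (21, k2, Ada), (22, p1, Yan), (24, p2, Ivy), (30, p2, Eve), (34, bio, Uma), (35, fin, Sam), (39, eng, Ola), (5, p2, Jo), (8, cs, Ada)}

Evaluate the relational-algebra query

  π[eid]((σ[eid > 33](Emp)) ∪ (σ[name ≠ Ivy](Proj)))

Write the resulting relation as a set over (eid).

{15, 17, 21, 22, 30, 34, 35, 39, 5, 8}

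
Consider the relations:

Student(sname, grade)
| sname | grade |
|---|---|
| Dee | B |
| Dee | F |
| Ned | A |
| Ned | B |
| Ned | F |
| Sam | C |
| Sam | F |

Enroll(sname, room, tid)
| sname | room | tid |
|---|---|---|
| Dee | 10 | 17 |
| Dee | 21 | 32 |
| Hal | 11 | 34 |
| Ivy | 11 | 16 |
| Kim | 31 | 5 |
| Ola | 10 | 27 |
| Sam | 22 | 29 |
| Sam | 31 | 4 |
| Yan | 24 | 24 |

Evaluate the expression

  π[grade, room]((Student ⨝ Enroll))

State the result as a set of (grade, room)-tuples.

Joining Student and Enroll on sname yields {(Dee, B, 10, 17), (Dee, B, 21, 32), (Dee, F, 10, 17), (Dee, F, 21, 32), (Sam, C, 22, 29), (Sam, C, 31, 4), (Sam, F, 22, 29), (Sam, F, 31, 4)}.
π_{grade, room} gives {(B, 10), (B, 21), (C, 22), (C, 31), (F, 10), (F, 21), (F, 22), (F, 31)}.

{(B, 10), (B, 21), (C, 22), (C, 31), (F, 10), (F, 21), (F, 22), (F, 31)}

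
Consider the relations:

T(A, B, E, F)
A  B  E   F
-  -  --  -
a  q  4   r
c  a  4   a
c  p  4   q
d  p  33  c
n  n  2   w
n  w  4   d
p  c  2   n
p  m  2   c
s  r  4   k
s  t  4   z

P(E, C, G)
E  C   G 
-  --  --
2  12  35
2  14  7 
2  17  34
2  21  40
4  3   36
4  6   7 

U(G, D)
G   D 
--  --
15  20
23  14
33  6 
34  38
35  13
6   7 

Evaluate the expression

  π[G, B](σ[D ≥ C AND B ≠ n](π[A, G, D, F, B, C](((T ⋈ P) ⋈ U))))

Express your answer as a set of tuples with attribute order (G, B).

Joining T and P on E yields {(a, q, 4, r, 3, 36), (a, q, 4, r, 6, 7), (c, a, 4, a, 3, 36), (c, a, 4, a, 6, 7), (c, p, 4, q, 3, 36), (c, p, 4, q, 6, 7), (n, n, 2, w, 12, 35), (n, n, 2, w, 14, 7), (n, n, 2, w, 17, 34), (n, n, 2, w, 21, 40), (n, w, 4, d, 3, 36), (n, w, 4, d, 6, 7), (p, c, 2, n, 12, 35), (p, c, 2, n, 14, 7), (p, c, 2, n, 17, 34), (p, c, 2, n, 21, 40), (p, m, 2, c, 12, 35), (p, m, 2, c, 14, 7), (p, m, 2, c, 17, 34), (p, m, 2, c, 21, 40), (s, r, 4, k, 3, 36), (s, r, 4, k, 6, 7), (s, t, 4, z, 3, 36), (s, t, 4, z, 6, 7)}.
Joining (T ⋈ P) and U on G yields {(n, n, 2, w, 12, 35, 13), (n, n, 2, w, 17, 34, 38), (p, c, 2, n, 12, 35, 13), (p, c, 2, n, 17, 34, 38), (p, m, 2, c, 12, 35, 13), (p, m, 2, c, 17, 34, 38)}.
π_{A, G, D, F, B, C} gives {(n, 34, 38, w, n, 17), (n, 35, 13, w, n, 12), (p, 34, 38, c, m, 17), (p, 34, 38, n, c, 17), (p, 35, 13, c, m, 12), (p, 35, 13, n, c, 12)}.
Selection D ≥ C AND B ≠ n: {(p, 34, 38, c, m, 17), (p, 34, 38, n, c, 17), (p, 35, 13, c, m, 12), (p, 35, 13, n, c, 12)}
π_{G, B} gives {(34, c), (34, m), (35, c), (35, m)}.

{(34, c), (34, m), (35, c), (35, m)}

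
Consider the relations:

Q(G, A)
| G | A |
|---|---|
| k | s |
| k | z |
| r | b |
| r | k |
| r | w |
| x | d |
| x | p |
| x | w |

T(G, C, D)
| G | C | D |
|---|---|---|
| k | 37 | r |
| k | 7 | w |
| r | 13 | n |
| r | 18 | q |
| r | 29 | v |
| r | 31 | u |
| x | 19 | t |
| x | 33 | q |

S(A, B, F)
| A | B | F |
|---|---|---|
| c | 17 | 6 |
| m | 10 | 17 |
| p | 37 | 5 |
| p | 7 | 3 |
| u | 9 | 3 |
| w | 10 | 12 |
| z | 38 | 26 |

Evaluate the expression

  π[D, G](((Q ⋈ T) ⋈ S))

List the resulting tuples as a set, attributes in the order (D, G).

Q ⋈ T (natural join on G): {(k, s, 37, r), (k, s, 7, w), (k, z, 37, r), (k, z, 7, w), (r, b, 13, n), (r, b, 18, q), (r, b, 29, v), (r, b, 31, u), (r, k, 13, n), (r, k, 18, q), (r, k, 29, v), (r, k, 31, u), (r, w, 13, n), (r, w, 18, q), (r, w, 29, v), (r, w, 31, u), (x, d, 19, t), (x, d, 33, q), (x, p, 19, t), (x, p, 33, q), (x, w, 19, t), (x, w, 33, q)}
(Q ⋈ T) ⋈ S (natural join on A): {(k, z, 37, r, 38, 26), (k, z, 7, w, 38, 26), (r, w, 13, n, 10, 12), (r, w, 18, q, 10, 12), (r, w, 29, v, 10, 12), (r, w, 31, u, 10, 12), (x, p, 19, t, 37, 5), (x, p, 19, t, 7, 3), (x, p, 33, q, 37, 5), (x, p, 33, q, 7, 3), (x, w, 19, t, 10, 12), (x, w, 33, q, 10, 12)}
π[D, G]: project onto (D, G) (4 duplicate(s) eliminated) → {(n, r), (q, r), (q, x), (r, k), (t, x), (u, r), (v, r), (w, k)}

{(n, r), (q, r), (q, x), (r, k), (t, x), (u, r), (v, r), (w, k)}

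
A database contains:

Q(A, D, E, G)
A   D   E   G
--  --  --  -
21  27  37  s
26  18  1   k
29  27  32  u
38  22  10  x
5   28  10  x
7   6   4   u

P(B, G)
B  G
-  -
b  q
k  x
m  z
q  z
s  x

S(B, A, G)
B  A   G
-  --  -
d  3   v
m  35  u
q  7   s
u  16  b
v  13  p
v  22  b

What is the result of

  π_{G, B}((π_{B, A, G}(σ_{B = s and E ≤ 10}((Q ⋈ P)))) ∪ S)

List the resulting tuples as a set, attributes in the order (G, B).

{(b, u), (b, v), (p, v), (s, q), (u, m), (v, d), (x, s)}

Natural join on G: {(38, 22, 10, x, k), (38, 22, 10, x, s), (5, 28, 10, x, k), (5, 28, 10, x, s)}
Apply σ_{B = s and E ≤ 10}; surviving tuples: {(38, 22, 10, x, s), (5, 28, 10, x, s)}
π[B, A, G]: project onto (B, A, G) → {(s, 38, x), (s, 5, x)}
Union: {(s, 38, x), (s, 5, x)} with {(d, 3, v), (m, 35, u), (q, 7, s), (u, 16, b), (v, 13, p), (v, 22, b)} → {(d, 3, v), (m, 35, u), (q, 7, s), (s, 38, x), (s, 5, x), (u, 16, b), (v, 13, p), (v, 22, b)}
π[G, B]: project onto (G, B) (1 duplicate(s) eliminated) → {(b, u), (b, v), (p, v), (s, q), (u, m), (v, d), (x, s)}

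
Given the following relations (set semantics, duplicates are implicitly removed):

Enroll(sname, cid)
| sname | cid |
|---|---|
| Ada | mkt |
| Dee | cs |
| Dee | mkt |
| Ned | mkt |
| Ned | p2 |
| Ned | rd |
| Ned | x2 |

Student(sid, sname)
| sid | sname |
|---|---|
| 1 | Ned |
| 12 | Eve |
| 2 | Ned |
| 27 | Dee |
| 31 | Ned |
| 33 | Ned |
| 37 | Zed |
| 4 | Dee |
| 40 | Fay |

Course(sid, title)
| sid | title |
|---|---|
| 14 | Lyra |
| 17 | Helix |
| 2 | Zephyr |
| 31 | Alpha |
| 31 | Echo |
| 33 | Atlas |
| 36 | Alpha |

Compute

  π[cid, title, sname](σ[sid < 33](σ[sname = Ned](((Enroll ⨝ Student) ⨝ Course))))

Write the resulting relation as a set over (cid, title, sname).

{(mkt, Alpha, Ned), (mkt, Echo, Ned), (mkt, Zephyr, Ned), (p2, Alpha, Ned), (p2, Echo, Ned), (p2, Zephyr, Ned), (rd, Alpha, Ned), (rd, Echo, Ned), (rd, Zephyr, Ned), (x2, Alpha, Ned), (x2, Echo, Ned), (x2, Zephyr, Ned)}

Natural join on sname: {(Dee, cs, 27), (Dee, cs, 4), (Dee, mkt, 27), (Dee, mkt, 4), (Ned, mkt, 1), (Ned, mkt, 2), (Ned, mkt, 31), (Ned, mkt, 33), (Ned, p2, 1), (Ned, p2, 2), (Ned, p2, 31), (Ned, p2, 33), (Ned, rd, 1), (Ned, rd, 2), (Ned, rd, 31), (Ned, rd, 33), (Ned, x2, 1), (Ned, x2, 2), (Ned, x2, 31), (Ned, x2, 33)}
Natural join on sid: {(Ned, mkt, 2, Zephyr), (Ned, mkt, 31, Alpha), (Ned, mkt, 31, Echo), (Ned, mkt, 33, Atlas), (Ned, p2, 2, Zephyr), (Ned, p2, 31, Alpha), (Ned, p2, 31, Echo), (Ned, p2, 33, Atlas), (Ned, rd, 2, Zephyr), (Ned, rd, 31, Alpha), (Ned, rd, 31, Echo), (Ned, rd, 33, Atlas), (Ned, x2, 2, Zephyr), (Ned, x2, 31, Alpha), (Ned, x2, 31, Echo), (Ned, x2, 33, Atlas)}
Apply σ_{sname = Ned}; surviving tuples: {(Ned, mkt, 2, Zephyr), (Ned, mkt, 31, Alpha), (Ned, mkt, 31, Echo), (Ned, mkt, 33, Atlas), (Ned, p2, 2, Zephyr), (Ned, p2, 31, Alpha), (Ned, p2, 31, Echo), (Ned, p2, 33, Atlas), (Ned, rd, 2, Zephyr), (Ned, rd, 31, Alpha), (Ned, rd, 31, Echo), (Ned, rd, 33, Atlas), (Ned, x2, 2, Zephyr), (Ned, x2, 31, Alpha), (Ned, x2, 31, Echo), (Ned, x2, 33, Atlas)}
Apply σ_{sid < 33}; surviving tuples: {(Ned, mkt, 2, Zephyr), (Ned, mkt, 31, Alpha), (Ned, mkt, 31, Echo), (Ned, p2, 2, Zephyr), (Ned, p2, 31, Alpha), (Ned, p2, 31, Echo), (Ned, rd, 2, Zephyr), (Ned, rd, 31, Alpha), (Ned, rd, 31, Echo), (Ned, x2, 2, Zephyr), (Ned, x2, 31, Alpha), (Ned, x2, 31, Echo)}
π[cid, title, sname]: project onto (cid, title, sname) → {(mkt, Alpha, Ned), (mkt, Echo, Ned), (mkt, Zephyr, Ned), (p2, Alpha, Ned), (p2, Echo, Ned), (p2, Zephyr, Ned), (rd, Alpha, Ned), (rd, Echo, Ned), (rd, Zephyr, Ned), (x2, Alpha, Ned), (x2, Echo, Ned), (x2, Zephyr, Ned)}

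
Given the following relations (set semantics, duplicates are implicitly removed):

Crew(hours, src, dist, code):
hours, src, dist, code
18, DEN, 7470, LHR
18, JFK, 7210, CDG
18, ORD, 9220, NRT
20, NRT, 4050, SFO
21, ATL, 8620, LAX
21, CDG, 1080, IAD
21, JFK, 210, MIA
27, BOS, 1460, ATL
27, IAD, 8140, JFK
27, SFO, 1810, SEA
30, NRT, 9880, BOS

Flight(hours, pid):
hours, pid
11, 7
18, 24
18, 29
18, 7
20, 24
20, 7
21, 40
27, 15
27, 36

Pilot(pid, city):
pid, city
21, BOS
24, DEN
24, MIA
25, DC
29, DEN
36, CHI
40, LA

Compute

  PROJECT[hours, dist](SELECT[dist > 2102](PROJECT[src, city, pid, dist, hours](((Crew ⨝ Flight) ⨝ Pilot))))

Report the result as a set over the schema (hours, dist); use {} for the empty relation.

{(18, 7210), (18, 7470), (18, 9220), (20, 4050), (21, 8620), (27, 8140)}

Crew ⋈ Flight (natural join on hours): {(18, DEN, 7470, LHR, 24), (18, DEN, 7470, LHR, 29), (18, DEN, 7470, LHR, 7), (18, JFK, 7210, CDG, 24), (18, JFK, 7210, CDG, 29), (18, JFK, 7210, CDG, 7), (18, ORD, 9220, NRT, 24), (18, ORD, 9220, NRT, 29), (18, ORD, 9220, NRT, 7), (20, NRT, 4050, SFO, 24), (20, NRT, 4050, SFO, 7), (21, ATL, 8620, LAX, 40), (21, CDG, 1080, IAD, 40), (21, JFK, 210, MIA, 40), (27, BOS, 1460, ATL, 15), (27, BOS, 1460, ATL, 36), (27, IAD, 8140, JFK, 15), (27, IAD, 8140, JFK, 36), (27, SFO, 1810, SEA, 15), (27, SFO, 1810, SEA, 36)}
(Crew ⨝ Flight) ⋈ Pilot (natural join on pid): {(18, DEN, 7470, LHR, 24, DEN), (18, DEN, 7470, LHR, 24, MIA), (18, DEN, 7470, LHR, 29, DEN), (18, JFK, 7210, CDG, 24, DEN), (18, JFK, 7210, CDG, 24, MIA), (18, JFK, 7210, CDG, 29, DEN), (18, ORD, 9220, NRT, 24, DEN), (18, ORD, 9220, NRT, 24, MIA), (18, ORD, 9220, NRT, 29, DEN), (20, NRT, 4050, SFO, 24, DEN), (20, NRT, 4050, SFO, 24, MIA), (21, ATL, 8620, LAX, 40, LA), (21, CDG, 1080, IAD, 40, LA), (21, JFK, 210, MIA, 40, LA), (27, BOS, 1460, ATL, 36, CHI), (27, IAD, 8140, JFK, 36, CHI), (27, SFO, 1810, SEA, 36, CHI)}
Projecting to src, city, pid, dist, hours: {(ATL, LA, 40, 8620, 21), (BOS, CHI, 36, 1460, 27), (CDG, LA, 40, 1080, 21), (DEN, DEN, 24, 7470, 18), (DEN, DEN, 29, 7470, 18), (DEN, MIA, 24, 7470, 18), (IAD, CHI, 36, 8140, 27), (JFK, DEN, 24, 7210, 18), (JFK, DEN, 29, 7210, 18), (JFK, LA, 40, 210, 21), (JFK, MIA, 24, 7210, 18), (NRT, DEN, 24, 4050, 20), (NRT, MIA, 24, 4050, 20), (ORD, DEN, 24, 9220, 18), (ORD, DEN, 29, 9220, 18), (ORD, MIA, 24, 9220, 18), (SFO, CHI, 36, 1810, 27)}
Apply σ_{dist > 2102}; surviving tuples: {(ATL, LA, 40, 8620, 21), (DEN, DEN, 24, 7470, 18), (DEN, DEN, 29, 7470, 18), (DEN, MIA, 24, 7470, 18), (IAD, CHI, 36, 8140, 27), (JFK, DEN, 24, 7210, 18), (JFK, DEN, 29, 7210, 18), (JFK, MIA, 24, 7210, 18), (NRT, DEN, 24, 4050, 20), (NRT, MIA, 24, 4050, 20), (ORD, DEN, 24, 9220, 18), (ORD, DEN, 29, 9220, 18), (ORD, MIA, 24, 9220, 18)}
Projecting to hours, dist (7 duplicate(s) eliminated): {(18, 7210), (18, 7470), (18, 9220), (20, 4050), (21, 8620), (27, 8140)}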